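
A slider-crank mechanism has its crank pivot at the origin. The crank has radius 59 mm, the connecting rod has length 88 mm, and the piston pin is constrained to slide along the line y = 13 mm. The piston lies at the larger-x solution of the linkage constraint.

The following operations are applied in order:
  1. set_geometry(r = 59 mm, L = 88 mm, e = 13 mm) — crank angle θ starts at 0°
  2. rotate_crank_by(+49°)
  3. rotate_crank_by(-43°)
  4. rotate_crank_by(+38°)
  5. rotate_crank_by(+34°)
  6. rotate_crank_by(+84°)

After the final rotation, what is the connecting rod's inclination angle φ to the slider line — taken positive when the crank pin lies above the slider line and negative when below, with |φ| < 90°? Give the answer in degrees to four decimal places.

set_geometry: r = 59 mm, L = 88 mm, e = 13 mm; θ ← 0°
rotate_crank_by(+49°): θ ← 0° +49° = 49°
rotate_crank_by(-43°): θ ← 49° -43° = 6°
rotate_crank_by(+38°): θ ← 6° +38° = 44°
rotate_crank_by(+34°): θ ← 44° +34° = 78°
rotate_crank_by(+84°): θ ← 78° +84° = 162°
crank pin P = (r cos θ, r sin θ) = (-56.112334, 18.232003)
h = r sin θ − e = 18.232003 − 13 = 5.232003
sin φ = h / L = 5.232003 / 88 = 0.05945458
φ = arcsin(0.05945458) = 3.408506°

3.4085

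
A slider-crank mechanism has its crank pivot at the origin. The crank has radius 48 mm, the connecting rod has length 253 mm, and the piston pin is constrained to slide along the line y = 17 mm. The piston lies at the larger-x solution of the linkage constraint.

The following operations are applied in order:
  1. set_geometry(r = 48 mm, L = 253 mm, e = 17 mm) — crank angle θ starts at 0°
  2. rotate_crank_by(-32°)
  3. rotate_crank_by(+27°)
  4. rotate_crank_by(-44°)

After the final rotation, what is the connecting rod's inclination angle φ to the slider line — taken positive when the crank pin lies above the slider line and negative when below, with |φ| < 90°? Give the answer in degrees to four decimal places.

set_geometry: r = 48 mm, L = 253 mm, e = 17 mm; θ ← 0°
rotate_crank_by(-32°): θ ← 0° -32° = -32°
rotate_crank_by(+27°): θ ← -32° +27° = -5°
rotate_crank_by(-44°): θ ← -5° -44° = -49°
crank pin P = (r cos θ, r sin θ) = (31.490833, -36.226060)
h = r sin θ − e = -36.226060 − 17 = -53.226060
sin φ = h / L = -53.226060 / 253 = -0.21037968
φ = arcsin(-0.21037968) = -12.144604°

-12.1446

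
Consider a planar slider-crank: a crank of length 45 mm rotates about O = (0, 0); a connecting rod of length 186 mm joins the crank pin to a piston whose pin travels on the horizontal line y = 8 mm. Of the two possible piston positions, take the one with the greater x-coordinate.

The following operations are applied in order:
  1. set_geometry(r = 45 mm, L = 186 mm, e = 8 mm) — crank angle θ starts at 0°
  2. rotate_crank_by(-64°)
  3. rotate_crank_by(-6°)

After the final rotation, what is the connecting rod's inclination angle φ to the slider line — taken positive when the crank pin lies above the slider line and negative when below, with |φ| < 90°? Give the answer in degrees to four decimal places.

-15.6854

set_geometry: r = 45 mm, L = 186 mm, e = 8 mm; θ ← 0°
rotate_crank_by(-64°): θ ← 0° -64° = -64°
rotate_crank_by(-6°): θ ← -64° -6° = -70°
crank pin P = (r cos θ, r sin θ) = (15.390906, -42.286168)
h = r sin θ − e = -42.286168 − 8 = -50.286168
sin φ = h / L = -50.286168 / 186 = -0.27035574
φ = arcsin(-0.27035574) = -15.685437°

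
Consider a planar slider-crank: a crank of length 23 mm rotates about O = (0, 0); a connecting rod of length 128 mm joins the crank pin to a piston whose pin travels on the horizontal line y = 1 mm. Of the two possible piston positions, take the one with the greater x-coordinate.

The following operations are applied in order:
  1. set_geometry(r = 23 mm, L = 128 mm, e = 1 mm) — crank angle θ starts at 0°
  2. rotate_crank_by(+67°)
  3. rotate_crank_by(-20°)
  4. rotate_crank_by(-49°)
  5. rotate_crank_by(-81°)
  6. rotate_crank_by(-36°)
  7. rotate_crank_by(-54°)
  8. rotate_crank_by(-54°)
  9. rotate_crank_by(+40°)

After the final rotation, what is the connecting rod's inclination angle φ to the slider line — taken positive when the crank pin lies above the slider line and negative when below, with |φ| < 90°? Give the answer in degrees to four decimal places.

0.8071

set_geometry: r = 23 mm, L = 128 mm, e = 1 mm; θ ← 0°
rotate_crank_by(+67°): θ ← 0° +67° = 67°
rotate_crank_by(-20°): θ ← 67° -20° = 47°
rotate_crank_by(-49°): θ ← 47° -49° = -2°
rotate_crank_by(-81°): θ ← -2° -81° = -83°
rotate_crank_by(-36°): θ ← -83° -36° = -119°
rotate_crank_by(-54°): θ ← -119° -54° = -173°
rotate_crank_by(-54°): θ ← -173° -54° = -227°
rotate_crank_by(+40°): θ ← -227° +40° = -187°
crank pin P = (r cos θ, r sin θ) = (-22.828561, 2.802995)
h = r sin θ − e = 2.802995 − 1 = 1.802995
sin φ = h / L = 1.802995 / 128 = 0.01408590
φ = arcsin(0.01408590) = 0.807089°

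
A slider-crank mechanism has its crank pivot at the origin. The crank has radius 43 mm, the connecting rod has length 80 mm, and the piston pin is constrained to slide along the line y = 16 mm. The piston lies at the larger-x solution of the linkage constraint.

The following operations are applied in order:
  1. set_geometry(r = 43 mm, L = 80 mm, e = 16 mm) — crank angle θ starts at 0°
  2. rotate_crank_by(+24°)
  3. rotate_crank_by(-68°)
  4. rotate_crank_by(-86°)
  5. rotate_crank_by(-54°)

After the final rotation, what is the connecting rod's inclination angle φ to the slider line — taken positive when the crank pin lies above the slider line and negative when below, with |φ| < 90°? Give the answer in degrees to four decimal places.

-9.3524

set_geometry: r = 43 mm, L = 80 mm, e = 16 mm; θ ← 0°
rotate_crank_by(+24°): θ ← 0° +24° = 24°
rotate_crank_by(-68°): θ ← 24° -68° = -44°
rotate_crank_by(-86°): θ ← -44° -86° = -130°
rotate_crank_by(-54°): θ ← -130° -54° = -184°
crank pin P = (r cos θ, r sin θ) = (-42.895254, 2.999528)
h = r sin θ − e = 2.999528 − 16 = -13.000472
sin φ = h / L = -13.000472 / 80 = -0.16250590
φ = arcsin(-0.16250590) = -9.352377°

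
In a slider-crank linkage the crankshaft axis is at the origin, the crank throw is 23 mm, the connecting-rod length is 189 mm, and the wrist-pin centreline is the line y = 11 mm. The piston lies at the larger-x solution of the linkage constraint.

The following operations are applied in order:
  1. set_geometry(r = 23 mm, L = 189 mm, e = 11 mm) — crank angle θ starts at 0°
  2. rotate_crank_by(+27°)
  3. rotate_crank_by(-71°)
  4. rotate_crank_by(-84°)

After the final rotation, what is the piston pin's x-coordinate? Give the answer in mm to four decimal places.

set_geometry: r = 23 mm, L = 189 mm, e = 11 mm; θ ← 0°
rotate_crank_by(+27°): θ ← 0° +27° = 27°
rotate_crank_by(-71°): θ ← 27° -71° = -44°
rotate_crank_by(-84°): θ ← -44° -84° = -128°
crank pin P = (r cos θ, r sin θ) = (-14.160214, -18.124247)
h = r sin θ − e = -18.124247 − 11 = -29.124247
x = r cos θ + √(L² − h²) = -14.160214 + √(35721.0 − 848.2218) = -14.160214 + 186.742545 = 172.582331

172.5823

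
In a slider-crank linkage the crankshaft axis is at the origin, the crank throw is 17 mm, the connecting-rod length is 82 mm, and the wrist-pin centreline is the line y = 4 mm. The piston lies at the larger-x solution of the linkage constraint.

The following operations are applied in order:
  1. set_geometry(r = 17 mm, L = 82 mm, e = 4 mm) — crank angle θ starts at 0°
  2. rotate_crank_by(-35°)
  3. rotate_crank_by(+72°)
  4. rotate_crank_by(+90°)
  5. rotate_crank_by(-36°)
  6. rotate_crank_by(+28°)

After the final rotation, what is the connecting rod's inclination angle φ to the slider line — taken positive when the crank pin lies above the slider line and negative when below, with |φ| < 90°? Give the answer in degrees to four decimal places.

7.6166

set_geometry: r = 17 mm, L = 82 mm, e = 4 mm; θ ← 0°
rotate_crank_by(-35°): θ ← 0° -35° = -35°
rotate_crank_by(+72°): θ ← -35° +72° = 37°
rotate_crank_by(+90°): θ ← 37° +90° = 127°
rotate_crank_by(-36°): θ ← 127° -36° = 91°
rotate_crank_by(+28°): θ ← 91° +28° = 119°
crank pin P = (r cos θ, r sin θ) = (-8.241764, 14.868535)
h = r sin θ − e = 14.868535 − 4 = 10.868535
sin φ = h / L = 10.868535 / 82 = 0.13254311
φ = arcsin(0.13254311) = 7.616574°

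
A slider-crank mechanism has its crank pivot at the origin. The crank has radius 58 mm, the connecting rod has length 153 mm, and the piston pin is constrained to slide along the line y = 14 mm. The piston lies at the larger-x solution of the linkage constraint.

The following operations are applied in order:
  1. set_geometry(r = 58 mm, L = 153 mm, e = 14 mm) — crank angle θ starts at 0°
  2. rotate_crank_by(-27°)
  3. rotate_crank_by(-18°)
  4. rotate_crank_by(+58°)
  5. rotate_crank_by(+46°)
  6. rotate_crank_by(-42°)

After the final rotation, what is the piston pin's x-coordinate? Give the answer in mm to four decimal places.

set_geometry: r = 58 mm, L = 153 mm, e = 14 mm; θ ← 0°
rotate_crank_by(-27°): θ ← 0° -27° = -27°
rotate_crank_by(-18°): θ ← -27° -18° = -45°
rotate_crank_by(+58°): θ ← -45° +58° = 13°
rotate_crank_by(+46°): θ ← 13° +46° = 59°
rotate_crank_by(-42°): θ ← 59° -42° = 17°
crank pin P = (r cos θ, r sin θ) = (55.465676, 16.957559)
h = r sin θ − e = 16.957559 − 14 = 2.957559
x = r cos θ + √(L² − h²) = 55.465676 + √(23409.0 − 8.7472) = 55.465676 + 152.971412 = 208.437088

208.4371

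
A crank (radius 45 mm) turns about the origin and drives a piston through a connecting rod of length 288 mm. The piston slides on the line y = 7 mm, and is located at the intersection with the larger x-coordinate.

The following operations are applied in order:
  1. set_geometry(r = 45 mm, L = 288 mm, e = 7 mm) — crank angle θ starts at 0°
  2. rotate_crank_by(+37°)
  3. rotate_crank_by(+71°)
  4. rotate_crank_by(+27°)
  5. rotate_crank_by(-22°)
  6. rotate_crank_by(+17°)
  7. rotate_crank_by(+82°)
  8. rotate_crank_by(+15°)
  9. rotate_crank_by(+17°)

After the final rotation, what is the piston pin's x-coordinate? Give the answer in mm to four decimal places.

264.3383

set_geometry: r = 45 mm, L = 288 mm, e = 7 mm; θ ← 0°
rotate_crank_by(+37°): θ ← 0° +37° = 37°
rotate_crank_by(+71°): θ ← 37° +71° = 108°
rotate_crank_by(+27°): θ ← 108° +27° = 135°
rotate_crank_by(-22°): θ ← 135° -22° = 113°
rotate_crank_by(+17°): θ ← 113° +17° = 130°
rotate_crank_by(+82°): θ ← 130° +82° = 212°
rotate_crank_by(+15°): θ ← 212° +15° = 227°
rotate_crank_by(+17°): θ ← 227° +17° = 244°
crank pin P = (r cos θ, r sin θ) = (-19.726702, -40.445732)
h = r sin θ − e = -40.445732 − 7 = -47.445732
x = r cos θ + √(L² − h²) = -19.726702 + √(82944.0 − 2251.0975) = -19.726702 + 284.064962 = 264.338260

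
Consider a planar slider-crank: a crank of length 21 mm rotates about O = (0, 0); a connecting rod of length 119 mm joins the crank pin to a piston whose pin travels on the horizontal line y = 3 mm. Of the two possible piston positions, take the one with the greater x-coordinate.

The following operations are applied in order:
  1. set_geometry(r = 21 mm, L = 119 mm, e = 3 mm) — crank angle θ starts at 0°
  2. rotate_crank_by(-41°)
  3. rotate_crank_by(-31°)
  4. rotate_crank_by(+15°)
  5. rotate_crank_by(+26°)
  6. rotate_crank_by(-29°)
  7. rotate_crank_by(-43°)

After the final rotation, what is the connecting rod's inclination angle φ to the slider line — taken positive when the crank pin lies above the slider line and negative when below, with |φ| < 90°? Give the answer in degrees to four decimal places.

set_geometry: r = 21 mm, L = 119 mm, e = 3 mm; θ ← 0°
rotate_crank_by(-41°): θ ← 0° -41° = -41°
rotate_crank_by(-31°): θ ← -41° -31° = -72°
rotate_crank_by(+15°): θ ← -72° +15° = -57°
rotate_crank_by(+26°): θ ← -57° +26° = -31°
rotate_crank_by(-29°): θ ← -31° -29° = -60°
rotate_crank_by(-43°): θ ← -60° -43° = -103°
crank pin P = (r cos θ, r sin θ) = (-4.723972, -20.461771)
h = r sin θ − e = -20.461771 − 3 = -23.461771
sin φ = h / L = -23.461771 / 119 = -0.19715774
φ = arcsin(-0.19715774) = -11.370801°

-11.3708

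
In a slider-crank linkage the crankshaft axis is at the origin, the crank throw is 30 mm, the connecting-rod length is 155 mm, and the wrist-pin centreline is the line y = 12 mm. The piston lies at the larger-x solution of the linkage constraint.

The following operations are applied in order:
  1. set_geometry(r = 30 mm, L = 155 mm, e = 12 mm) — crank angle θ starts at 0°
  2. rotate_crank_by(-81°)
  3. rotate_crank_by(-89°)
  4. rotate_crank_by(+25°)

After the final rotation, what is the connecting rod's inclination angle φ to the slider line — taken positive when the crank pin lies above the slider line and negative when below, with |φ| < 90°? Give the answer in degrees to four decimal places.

-10.8614

set_geometry: r = 30 mm, L = 155 mm, e = 12 mm; θ ← 0°
rotate_crank_by(-81°): θ ← 0° -81° = -81°
rotate_crank_by(-89°): θ ← -81° -89° = -170°
rotate_crank_by(+25°): θ ← -170° +25° = -145°
crank pin P = (r cos θ, r sin θ) = (-24.574561, -17.207293)
h = r sin θ − e = -17.207293 − 12 = -29.207293
sin φ = h / L = -29.207293 / 155 = -0.18843415
φ = arcsin(-0.18843415) = -10.861417°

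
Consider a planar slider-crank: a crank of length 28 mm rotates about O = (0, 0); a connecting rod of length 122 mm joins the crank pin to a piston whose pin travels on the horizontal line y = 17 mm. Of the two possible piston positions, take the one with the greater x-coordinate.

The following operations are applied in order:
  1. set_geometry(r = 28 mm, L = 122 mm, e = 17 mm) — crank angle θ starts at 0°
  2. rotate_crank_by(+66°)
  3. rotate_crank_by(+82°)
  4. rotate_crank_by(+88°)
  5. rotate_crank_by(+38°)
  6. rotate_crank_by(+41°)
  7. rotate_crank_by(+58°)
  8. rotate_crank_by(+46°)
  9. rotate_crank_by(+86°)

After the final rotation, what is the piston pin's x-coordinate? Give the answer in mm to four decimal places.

99.0601

set_geometry: r = 28 mm, L = 122 mm, e = 17 mm; θ ← 0°
rotate_crank_by(+66°): θ ← 0° +66° = 66°
rotate_crank_by(+82°): θ ← 66° +82° = 148°
rotate_crank_by(+88°): θ ← 148° +88° = 236°
rotate_crank_by(+38°): θ ← 236° +38° = 274°
rotate_crank_by(+41°): θ ← 274° +41° = 315°
rotate_crank_by(+58°): θ ← 315° +58° = 373°
rotate_crank_by(+46°): θ ← 373° +46° = 419°
rotate_crank_by(+86°): θ ← 419° +86° = 505°
crank pin P = (r cos θ, r sin θ) = (-22.936257, 16.060140)
h = r sin θ − e = 16.060140 − 17 = -0.939860
x = r cos θ + √(L² − h²) = -22.936257 + √(14884.0 − 0.8833) = -22.936257 + 121.996380 = 99.060122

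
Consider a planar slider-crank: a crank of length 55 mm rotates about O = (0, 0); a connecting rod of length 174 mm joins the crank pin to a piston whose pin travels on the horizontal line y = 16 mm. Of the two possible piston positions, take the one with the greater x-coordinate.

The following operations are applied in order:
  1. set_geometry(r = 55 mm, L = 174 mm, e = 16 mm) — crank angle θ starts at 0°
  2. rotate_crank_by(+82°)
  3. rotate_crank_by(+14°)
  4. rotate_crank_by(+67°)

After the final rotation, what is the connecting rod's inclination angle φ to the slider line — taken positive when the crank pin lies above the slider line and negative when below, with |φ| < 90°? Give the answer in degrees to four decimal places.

0.0265

set_geometry: r = 55 mm, L = 174 mm, e = 16 mm; θ ← 0°
rotate_crank_by(+82°): θ ← 0° +82° = 82°
rotate_crank_by(+14°): θ ← 82° +14° = 96°
rotate_crank_by(+67°): θ ← 96° +67° = 163°
crank pin P = (r cos θ, r sin θ) = (-52.596762, 16.080444)
h = r sin θ − e = 16.080444 − 16 = 0.080444
sin φ = h / L = 0.080444 / 174 = 0.00046232
φ = arcsin(0.00046232) = 0.026489°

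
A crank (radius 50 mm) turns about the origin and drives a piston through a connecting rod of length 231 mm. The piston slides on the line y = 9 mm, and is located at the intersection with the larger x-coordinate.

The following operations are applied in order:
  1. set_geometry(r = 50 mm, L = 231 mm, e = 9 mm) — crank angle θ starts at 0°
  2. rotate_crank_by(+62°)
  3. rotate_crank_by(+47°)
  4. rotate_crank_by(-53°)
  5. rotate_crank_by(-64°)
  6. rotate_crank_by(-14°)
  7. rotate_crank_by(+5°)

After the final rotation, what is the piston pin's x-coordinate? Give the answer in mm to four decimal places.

set_geometry: r = 50 mm, L = 231 mm, e = 9 mm; θ ← 0°
rotate_crank_by(+62°): θ ← 0° +62° = 62°
rotate_crank_by(+47°): θ ← 62° +47° = 109°
rotate_crank_by(-53°): θ ← 109° -53° = 56°
rotate_crank_by(-64°): θ ← 56° -64° = -8°
rotate_crank_by(-14°): θ ← -8° -14° = -22°
rotate_crank_by(+5°): θ ← -22° +5° = -17°
crank pin P = (r cos θ, r sin θ) = (47.815238, -14.618585)
h = r sin θ − e = -14.618585 − 9 = -23.618585
x = r cos θ + √(L² − h²) = 47.815238 + √(53361.0 − 557.8376) = 47.815238 + 229.789387 = 277.604625

277.6046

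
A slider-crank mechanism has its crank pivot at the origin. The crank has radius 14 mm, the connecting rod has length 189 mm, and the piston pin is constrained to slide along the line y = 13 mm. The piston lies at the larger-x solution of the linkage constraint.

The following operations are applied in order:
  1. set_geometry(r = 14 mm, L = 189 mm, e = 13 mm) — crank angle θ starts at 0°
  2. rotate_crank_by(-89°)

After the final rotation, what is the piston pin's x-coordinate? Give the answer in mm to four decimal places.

187.3061

set_geometry: r = 14 mm, L = 189 mm, e = 13 mm; θ ← 0°
rotate_crank_by(-89°): θ ← 0° -89° = -89°
crank pin P = (r cos θ, r sin θ) = (0.244334, -13.997868)
h = r sin θ − e = -13.997868 − 13 = -26.997868
x = r cos θ + √(L² − h²) = 0.244334 + √(35721.0 − 728.8849) = 0.244334 + 187.061795 = 187.306129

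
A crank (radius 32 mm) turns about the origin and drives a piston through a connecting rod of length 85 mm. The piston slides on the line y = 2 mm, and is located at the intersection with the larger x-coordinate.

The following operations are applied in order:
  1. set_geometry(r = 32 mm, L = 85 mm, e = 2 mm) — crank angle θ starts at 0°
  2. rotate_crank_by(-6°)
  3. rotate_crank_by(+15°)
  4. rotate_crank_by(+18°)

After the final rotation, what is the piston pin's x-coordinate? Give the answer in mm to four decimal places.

set_geometry: r = 32 mm, L = 85 mm, e = 2 mm; θ ← 0°
rotate_crank_by(-6°): θ ← 0° -6° = -6°
rotate_crank_by(+15°): θ ← -6° +15° = 9°
rotate_crank_by(+18°): θ ← 9° +18° = 27°
crank pin P = (r cos θ, r sin θ) = (28.512209, 14.527696)
h = r sin θ − e = 14.527696 − 2 = 12.527696
x = r cos θ + √(L² − h²) = 28.512209 + √(7225.0 − 156.9432) = 28.512209 + 84.071736 = 112.583945

112.5839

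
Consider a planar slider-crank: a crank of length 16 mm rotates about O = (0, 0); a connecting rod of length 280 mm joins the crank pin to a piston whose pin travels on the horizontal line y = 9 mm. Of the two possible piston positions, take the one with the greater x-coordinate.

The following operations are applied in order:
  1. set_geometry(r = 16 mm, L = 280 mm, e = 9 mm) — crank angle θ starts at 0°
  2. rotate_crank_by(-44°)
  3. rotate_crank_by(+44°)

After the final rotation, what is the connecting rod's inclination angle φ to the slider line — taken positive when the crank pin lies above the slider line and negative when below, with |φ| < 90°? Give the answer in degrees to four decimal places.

-1.8420

set_geometry: r = 16 mm, L = 280 mm, e = 9 mm; θ ← 0°
rotate_crank_by(-44°): θ ← 0° -44° = -44°
rotate_crank_by(+44°): θ ← -44° +44° = 0°
crank pin P = (r cos θ, r sin θ) = (16.000000, 0.000000)
h = r sin θ − e = 0.000000 − 9 = -9.000000
sin φ = h / L = -9.000000 / 280 = -0.03214286
φ = arcsin(-0.03214286) = -1.841967°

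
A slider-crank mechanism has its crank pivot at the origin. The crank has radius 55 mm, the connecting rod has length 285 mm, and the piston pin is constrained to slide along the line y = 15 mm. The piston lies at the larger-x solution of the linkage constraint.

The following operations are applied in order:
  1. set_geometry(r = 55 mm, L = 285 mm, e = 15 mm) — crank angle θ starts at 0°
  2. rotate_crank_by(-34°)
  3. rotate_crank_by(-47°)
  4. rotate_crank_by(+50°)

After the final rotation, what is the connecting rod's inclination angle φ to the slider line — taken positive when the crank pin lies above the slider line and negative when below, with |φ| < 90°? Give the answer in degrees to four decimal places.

set_geometry: r = 55 mm, L = 285 mm, e = 15 mm; θ ← 0°
rotate_crank_by(-34°): θ ← 0° -34° = -34°
rotate_crank_by(-47°): θ ← -34° -47° = -81°
rotate_crank_by(+50°): θ ← -81° +50° = -31°
crank pin P = (r cos θ, r sin θ) = (47.144202, -28.327094)
h = r sin θ − e = -28.327094 − 15 = -43.327094
sin φ = h / L = -43.327094 / 285 = -0.15202489
φ = arcsin(-0.15202489) = -8.744290°

-8.7443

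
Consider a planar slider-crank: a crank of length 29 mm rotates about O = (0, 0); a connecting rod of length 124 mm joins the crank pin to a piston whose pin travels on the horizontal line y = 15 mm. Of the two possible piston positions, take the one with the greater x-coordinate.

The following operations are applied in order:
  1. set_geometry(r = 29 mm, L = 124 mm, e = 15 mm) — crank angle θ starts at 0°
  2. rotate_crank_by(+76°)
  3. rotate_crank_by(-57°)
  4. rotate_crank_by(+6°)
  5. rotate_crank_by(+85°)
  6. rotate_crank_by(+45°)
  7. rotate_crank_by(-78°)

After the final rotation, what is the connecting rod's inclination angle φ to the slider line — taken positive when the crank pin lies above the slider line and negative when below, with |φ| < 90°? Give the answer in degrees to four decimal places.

6.1372

set_geometry: r = 29 mm, L = 124 mm, e = 15 mm; θ ← 0°
rotate_crank_by(+76°): θ ← 0° +76° = 76°
rotate_crank_by(-57°): θ ← 76° -57° = 19°
rotate_crank_by(+6°): θ ← 19° +6° = 25°
rotate_crank_by(+85°): θ ← 25° +85° = 110°
rotate_crank_by(+45°): θ ← 110° +45° = 155°
rotate_crank_by(-78°): θ ← 155° -78° = 77°
crank pin P = (r cos θ, r sin θ) = (6.523581, 28.256732)
h = r sin θ − e = 28.256732 − 15 = 13.256732
sin φ = h / L = 13.256732 / 124 = 0.10690913
φ = arcsin(0.10690913) = 6.137171°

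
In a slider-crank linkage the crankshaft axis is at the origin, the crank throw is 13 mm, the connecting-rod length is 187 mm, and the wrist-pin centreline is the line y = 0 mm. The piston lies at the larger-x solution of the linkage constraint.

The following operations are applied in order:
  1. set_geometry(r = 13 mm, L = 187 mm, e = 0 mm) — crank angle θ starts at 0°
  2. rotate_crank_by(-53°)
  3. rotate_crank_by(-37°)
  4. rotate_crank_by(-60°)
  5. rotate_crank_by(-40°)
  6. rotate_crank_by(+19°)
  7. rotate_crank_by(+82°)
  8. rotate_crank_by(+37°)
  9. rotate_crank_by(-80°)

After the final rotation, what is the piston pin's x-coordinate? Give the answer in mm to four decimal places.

178.0516

set_geometry: r = 13 mm, L = 187 mm, e = 0 mm; θ ← 0°
rotate_crank_by(-53°): θ ← 0° -53° = -53°
rotate_crank_by(-37°): θ ← -53° -37° = -90°
rotate_crank_by(-60°): θ ← -90° -60° = -150°
rotate_crank_by(-40°): θ ← -150° -40° = -190°
rotate_crank_by(+19°): θ ← -190° +19° = -171°
rotate_crank_by(+82°): θ ← -171° +82° = -89°
rotate_crank_by(+37°): θ ← -89° +37° = -52°
rotate_crank_by(-80°): θ ← -52° -80° = -132°
crank pin P = (r cos θ, r sin θ) = (-8.698698, -9.660883)
h = r sin θ − e = -9.660883 − 0 = -9.660883
x = r cos θ + √(L² − h²) = -8.698698 + √(34969.0 − 93.3327) = -8.698698 + 186.750281 = 178.051583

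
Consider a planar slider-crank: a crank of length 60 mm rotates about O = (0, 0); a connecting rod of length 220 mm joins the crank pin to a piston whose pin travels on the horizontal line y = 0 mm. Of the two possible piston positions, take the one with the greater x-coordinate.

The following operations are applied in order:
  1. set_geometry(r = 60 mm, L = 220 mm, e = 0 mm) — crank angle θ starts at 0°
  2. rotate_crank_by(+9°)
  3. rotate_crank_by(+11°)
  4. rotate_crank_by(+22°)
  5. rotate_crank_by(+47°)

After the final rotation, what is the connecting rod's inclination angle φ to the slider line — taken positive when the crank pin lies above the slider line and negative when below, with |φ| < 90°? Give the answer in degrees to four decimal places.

15.8241

set_geometry: r = 60 mm, L = 220 mm, e = 0 mm; θ ← 0°
rotate_crank_by(+9°): θ ← 0° +9° = 9°
rotate_crank_by(+11°): θ ← 9° +11° = 20°
rotate_crank_by(+22°): θ ← 20° +22° = 42°
rotate_crank_by(+47°): θ ← 42° +47° = 89°
crank pin P = (r cos θ, r sin θ) = (1.047144, 59.990862)
h = r sin θ − e = 59.990862 − 0 = 59.990862
sin φ = h / L = 59.990862 / 220 = 0.27268574
φ = arcsin(0.27268574) = 15.824146°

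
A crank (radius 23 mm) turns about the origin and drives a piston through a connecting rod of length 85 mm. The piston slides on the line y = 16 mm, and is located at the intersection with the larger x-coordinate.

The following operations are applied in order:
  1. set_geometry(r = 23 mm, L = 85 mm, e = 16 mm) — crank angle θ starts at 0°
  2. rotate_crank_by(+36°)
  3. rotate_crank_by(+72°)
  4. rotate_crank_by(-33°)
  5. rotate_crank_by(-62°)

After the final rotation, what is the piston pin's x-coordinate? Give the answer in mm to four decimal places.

106.7183

set_geometry: r = 23 mm, L = 85 mm, e = 16 mm; θ ← 0°
rotate_crank_by(+36°): θ ← 0° +36° = 36°
rotate_crank_by(+72°): θ ← 36° +72° = 108°
rotate_crank_by(-33°): θ ← 108° -33° = 75°
rotate_crank_by(-62°): θ ← 75° -62° = 13°
crank pin P = (r cos θ, r sin θ) = (22.410511, 5.173874)
h = r sin θ − e = 5.173874 − 16 = -10.826126
x = r cos θ + √(L² − h²) = 22.410511 + √(7225.0 − 117.2050) = 22.410511 + 84.307740 = 106.718251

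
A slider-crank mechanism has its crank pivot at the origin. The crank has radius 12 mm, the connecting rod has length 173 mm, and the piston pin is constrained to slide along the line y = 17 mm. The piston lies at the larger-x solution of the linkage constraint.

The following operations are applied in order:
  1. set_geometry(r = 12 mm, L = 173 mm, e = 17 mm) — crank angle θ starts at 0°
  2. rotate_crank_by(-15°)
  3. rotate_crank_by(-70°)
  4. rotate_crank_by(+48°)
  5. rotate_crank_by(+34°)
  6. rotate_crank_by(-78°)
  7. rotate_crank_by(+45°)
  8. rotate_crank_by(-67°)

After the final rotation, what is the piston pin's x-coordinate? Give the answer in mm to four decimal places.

167.9046

set_geometry: r = 12 mm, L = 173 mm, e = 17 mm; θ ← 0°
rotate_crank_by(-15°): θ ← 0° -15° = -15°
rotate_crank_by(-70°): θ ← -15° -70° = -85°
rotate_crank_by(+48°): θ ← -85° +48° = -37°
rotate_crank_by(+34°): θ ← -37° +34° = -3°
rotate_crank_by(-78°): θ ← -3° -78° = -81°
rotate_crank_by(+45°): θ ← -81° +45° = -36°
rotate_crank_by(-67°): θ ← -36° -67° = -103°
crank pin P = (r cos θ, r sin θ) = (-2.699413, -11.692441)
h = r sin θ − e = -11.692441 − 17 = -28.692441
x = r cos θ + √(L² − h²) = -2.699413 + √(29929.0 − 823.2562) = -2.699413 + 170.604056 = 167.904643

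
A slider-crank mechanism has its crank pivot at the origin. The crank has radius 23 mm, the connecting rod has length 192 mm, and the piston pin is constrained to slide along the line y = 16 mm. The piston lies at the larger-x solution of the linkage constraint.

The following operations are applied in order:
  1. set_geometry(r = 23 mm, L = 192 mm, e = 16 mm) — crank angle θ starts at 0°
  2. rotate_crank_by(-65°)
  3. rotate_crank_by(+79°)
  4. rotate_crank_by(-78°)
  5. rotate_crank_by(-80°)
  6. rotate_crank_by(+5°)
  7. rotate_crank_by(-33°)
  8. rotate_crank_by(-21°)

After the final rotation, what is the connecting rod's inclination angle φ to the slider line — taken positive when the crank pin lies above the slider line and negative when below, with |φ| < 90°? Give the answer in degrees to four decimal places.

set_geometry: r = 23 mm, L = 192 mm, e = 16 mm; θ ← 0°
rotate_crank_by(-65°): θ ← 0° -65° = -65°
rotate_crank_by(+79°): θ ← -65° +79° = 14°
rotate_crank_by(-78°): θ ← 14° -78° = -64°
rotate_crank_by(-80°): θ ← -64° -80° = -144°
rotate_crank_by(+5°): θ ← -144° +5° = -139°
rotate_crank_by(-33°): θ ← -139° -33° = -172°
rotate_crank_by(-21°): θ ← -172° -21° = -193°
crank pin P = (r cos θ, r sin θ) = (-22.410511, 5.173874)
h = r sin θ − e = 5.173874 − 16 = -10.826126
sin φ = h / L = -10.826126 / 192 = -0.05638607
φ = arcsin(-0.05638607) = -3.232398°

-3.2324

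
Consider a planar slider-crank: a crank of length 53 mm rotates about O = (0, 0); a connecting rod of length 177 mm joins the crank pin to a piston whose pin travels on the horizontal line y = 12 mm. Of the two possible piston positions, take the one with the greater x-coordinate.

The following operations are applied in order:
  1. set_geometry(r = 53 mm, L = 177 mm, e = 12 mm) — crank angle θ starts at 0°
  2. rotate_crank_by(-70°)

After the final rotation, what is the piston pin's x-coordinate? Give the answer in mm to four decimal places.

183.9864

set_geometry: r = 53 mm, L = 177 mm, e = 12 mm; θ ← 0°
rotate_crank_by(-70°): θ ← 0° -70° = -70°
crank pin P = (r cos θ, r sin θ) = (18.127068, -49.803709)
h = r sin θ − e = -49.803709 − 12 = -61.803709
x = r cos θ + √(L² − h²) = 18.127068 + √(31329.0 − 3819.6984) = 18.127068 + 165.859282 = 183.986350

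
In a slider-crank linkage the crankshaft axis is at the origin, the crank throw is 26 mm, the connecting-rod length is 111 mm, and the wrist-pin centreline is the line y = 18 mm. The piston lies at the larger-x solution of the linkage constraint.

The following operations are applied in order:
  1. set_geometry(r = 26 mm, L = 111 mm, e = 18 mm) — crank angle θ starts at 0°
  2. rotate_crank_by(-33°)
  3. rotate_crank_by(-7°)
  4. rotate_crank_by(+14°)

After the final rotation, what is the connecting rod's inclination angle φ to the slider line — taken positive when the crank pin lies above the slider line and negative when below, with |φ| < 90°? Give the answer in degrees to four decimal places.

set_geometry: r = 26 mm, L = 111 mm, e = 18 mm; θ ← 0°
rotate_crank_by(-33°): θ ← 0° -33° = -33°
rotate_crank_by(-7°): θ ← -33° -7° = -40°
rotate_crank_by(+14°): θ ← -40° +14° = -26°
crank pin P = (r cos θ, r sin θ) = (23.368645, -11.397650)
h = r sin θ − e = -11.397650 − 18 = -29.397650
sin φ = h / L = -29.397650 / 111 = -0.26484369
φ = arcsin(-0.26484369) = -15.357665°

-15.3577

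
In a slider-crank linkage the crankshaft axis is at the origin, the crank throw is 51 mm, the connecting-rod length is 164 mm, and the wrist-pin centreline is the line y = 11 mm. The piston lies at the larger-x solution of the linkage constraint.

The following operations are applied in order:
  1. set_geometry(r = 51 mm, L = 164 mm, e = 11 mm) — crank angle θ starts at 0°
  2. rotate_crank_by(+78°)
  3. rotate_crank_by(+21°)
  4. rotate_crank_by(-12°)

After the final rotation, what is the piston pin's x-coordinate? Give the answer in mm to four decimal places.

161.7339

set_geometry: r = 51 mm, L = 164 mm, e = 11 mm; θ ← 0°
rotate_crank_by(+78°): θ ← 0° +78° = 78°
rotate_crank_by(+21°): θ ← 78° +21° = 99°
rotate_crank_by(-12°): θ ← 99° -12° = 87°
crank pin P = (r cos θ, r sin θ) = (2.669134, 50.930106)
h = r sin θ − e = 50.930106 − 11 = 39.930106
x = r cos θ + √(L² − h²) = 2.669134 + √(26896.0 − 1594.4134) = 2.669134 + 159.064725 = 161.733858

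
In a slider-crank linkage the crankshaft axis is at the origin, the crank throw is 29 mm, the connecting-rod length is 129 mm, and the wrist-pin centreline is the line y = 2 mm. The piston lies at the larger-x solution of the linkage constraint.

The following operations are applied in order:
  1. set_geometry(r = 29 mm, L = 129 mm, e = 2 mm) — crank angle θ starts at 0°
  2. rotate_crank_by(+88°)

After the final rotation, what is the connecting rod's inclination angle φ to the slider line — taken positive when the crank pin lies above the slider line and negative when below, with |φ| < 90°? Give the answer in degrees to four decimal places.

set_geometry: r = 29 mm, L = 129 mm, e = 2 mm; θ ← 0°
rotate_crank_by(+88°): θ ← 0° +88° = 88°
crank pin P = (r cos θ, r sin θ) = (1.012085, 28.982334)
h = r sin θ − e = 28.982334 − 2 = 26.982334
sin φ = h / L = 26.982334 / 129 = 0.20916538
φ = arcsin(0.20916538) = 12.073446°

12.0734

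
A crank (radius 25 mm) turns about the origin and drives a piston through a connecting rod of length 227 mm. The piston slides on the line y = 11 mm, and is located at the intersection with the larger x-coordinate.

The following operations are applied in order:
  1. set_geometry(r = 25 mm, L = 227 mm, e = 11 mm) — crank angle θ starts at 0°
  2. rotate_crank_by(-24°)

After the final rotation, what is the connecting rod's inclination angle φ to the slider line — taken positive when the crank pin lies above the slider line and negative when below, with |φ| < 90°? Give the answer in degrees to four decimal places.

-5.3508

set_geometry: r = 25 mm, L = 227 mm, e = 11 mm; θ ← 0°
rotate_crank_by(-24°): θ ← 0° -24° = -24°
crank pin P = (r cos θ, r sin θ) = (22.838636, -10.168416)
h = r sin θ − e = -10.168416 − 11 = -21.168416
sin φ = h / L = -21.168416 / 227 = -0.09325293
φ = arcsin(-0.09325293) = -5.350774°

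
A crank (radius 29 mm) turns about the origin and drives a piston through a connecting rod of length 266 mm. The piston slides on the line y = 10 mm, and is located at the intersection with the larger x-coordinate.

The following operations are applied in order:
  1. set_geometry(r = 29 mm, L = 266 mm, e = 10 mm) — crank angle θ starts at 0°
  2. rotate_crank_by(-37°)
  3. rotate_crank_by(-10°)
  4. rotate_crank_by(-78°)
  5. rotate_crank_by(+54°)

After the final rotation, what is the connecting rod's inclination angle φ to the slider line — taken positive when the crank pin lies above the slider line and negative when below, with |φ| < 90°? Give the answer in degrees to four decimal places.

set_geometry: r = 29 mm, L = 266 mm, e = 10 mm; θ ← 0°
rotate_crank_by(-37°): θ ← 0° -37° = -37°
rotate_crank_by(-10°): θ ← -37° -10° = -47°
rotate_crank_by(-78°): θ ← -47° -78° = -125°
rotate_crank_by(+54°): θ ← -125° +54° = -71°
crank pin P = (r cos θ, r sin θ) = (9.441476, -27.420039)
h = r sin θ − e = -27.420039 − 10 = -37.420039
sin φ = h / L = -37.420039 / 266 = -0.14067684
φ = arcsin(-0.14067684) = -8.087014°

-8.0870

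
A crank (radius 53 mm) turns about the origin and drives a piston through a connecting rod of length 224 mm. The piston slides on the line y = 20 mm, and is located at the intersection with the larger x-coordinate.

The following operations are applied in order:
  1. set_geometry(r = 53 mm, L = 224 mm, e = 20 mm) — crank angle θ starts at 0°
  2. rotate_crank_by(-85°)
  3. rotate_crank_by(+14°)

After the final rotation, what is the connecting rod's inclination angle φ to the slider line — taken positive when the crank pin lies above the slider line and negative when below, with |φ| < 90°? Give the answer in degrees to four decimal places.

set_geometry: r = 53 mm, L = 224 mm, e = 20 mm; θ ← 0°
rotate_crank_by(-85°): θ ← 0° -85° = -85°
rotate_crank_by(+14°): θ ← -85° +14° = -71°
crank pin P = (r cos θ, r sin θ) = (17.255112, -50.112485)
h = r sin θ − e = -50.112485 − 20 = -70.112485
sin φ = h / L = -70.112485 / 224 = -0.31300216
φ = arcsin(-0.31300216) = -18.240248°

-18.2402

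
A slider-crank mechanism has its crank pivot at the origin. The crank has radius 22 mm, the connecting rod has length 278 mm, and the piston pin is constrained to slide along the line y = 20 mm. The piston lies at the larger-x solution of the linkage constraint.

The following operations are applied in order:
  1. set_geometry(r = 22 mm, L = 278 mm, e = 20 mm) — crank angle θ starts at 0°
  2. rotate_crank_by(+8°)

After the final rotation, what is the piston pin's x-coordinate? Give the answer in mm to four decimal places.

set_geometry: r = 22 mm, L = 278 mm, e = 20 mm; θ ← 0°
rotate_crank_by(+8°): θ ← 0° +8° = 8°
crank pin P = (r cos θ, r sin θ) = (21.785898, 3.061808)
h = r sin θ − e = 3.061808 − 20 = -16.938192
x = r cos θ + √(L² − h²) = 21.785898 + √(77284.0 − 286.9023) = 21.785898 + 277.483509 = 299.269406

299.2694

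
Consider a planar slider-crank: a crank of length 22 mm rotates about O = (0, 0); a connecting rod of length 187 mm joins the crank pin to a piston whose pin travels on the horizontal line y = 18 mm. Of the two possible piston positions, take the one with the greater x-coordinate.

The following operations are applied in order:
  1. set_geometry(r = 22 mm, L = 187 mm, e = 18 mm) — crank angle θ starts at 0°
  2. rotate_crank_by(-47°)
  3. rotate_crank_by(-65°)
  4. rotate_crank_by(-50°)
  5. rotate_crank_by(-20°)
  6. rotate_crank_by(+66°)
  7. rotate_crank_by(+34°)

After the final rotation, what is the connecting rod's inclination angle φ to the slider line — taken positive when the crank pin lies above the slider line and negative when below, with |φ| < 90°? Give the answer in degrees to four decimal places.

-12.2841

set_geometry: r = 22 mm, L = 187 mm, e = 18 mm; θ ← 0°
rotate_crank_by(-47°): θ ← 0° -47° = -47°
rotate_crank_by(-65°): θ ← -47° -65° = -112°
rotate_crank_by(-50°): θ ← -112° -50° = -162°
rotate_crank_by(-20°): θ ← -162° -20° = -182°
rotate_crank_by(+66°): θ ← -182° +66° = -116°
rotate_crank_by(+34°): θ ← -116° +34° = -82°
crank pin P = (r cos θ, r sin θ) = (3.061808, -21.785898)
h = r sin θ − e = -21.785898 − 18 = -39.785898
sin φ = h / L = -39.785898 / 187 = -0.21275881
φ = arcsin(-0.21275881) = -12.284075°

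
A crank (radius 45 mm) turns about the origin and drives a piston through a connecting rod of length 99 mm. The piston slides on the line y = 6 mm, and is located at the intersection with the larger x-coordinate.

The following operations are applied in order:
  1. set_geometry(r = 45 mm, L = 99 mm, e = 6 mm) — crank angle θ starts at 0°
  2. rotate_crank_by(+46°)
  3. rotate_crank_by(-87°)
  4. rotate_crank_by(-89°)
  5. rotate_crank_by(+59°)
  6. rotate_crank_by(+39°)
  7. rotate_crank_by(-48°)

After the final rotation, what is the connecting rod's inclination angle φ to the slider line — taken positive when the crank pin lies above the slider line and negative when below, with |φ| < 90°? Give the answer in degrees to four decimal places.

-30.5471

set_geometry: r = 45 mm, L = 99 mm, e = 6 mm; θ ← 0°
rotate_crank_by(+46°): θ ← 0° +46° = 46°
rotate_crank_by(-87°): θ ← 46° -87° = -41°
rotate_crank_by(-89°): θ ← -41° -89° = -130°
rotate_crank_by(+59°): θ ← -130° +59° = -71°
rotate_crank_by(+39°): θ ← -71° +39° = -32°
rotate_crank_by(-48°): θ ← -32° -48° = -80°
crank pin P = (r cos θ, r sin θ) = (7.814168, -44.316349)
h = r sin θ − e = -44.316349 − 6 = -50.316349
sin φ = h / L = -50.316349 / 99 = -0.50824595
φ = arcsin(-0.50824595) = -30.547064°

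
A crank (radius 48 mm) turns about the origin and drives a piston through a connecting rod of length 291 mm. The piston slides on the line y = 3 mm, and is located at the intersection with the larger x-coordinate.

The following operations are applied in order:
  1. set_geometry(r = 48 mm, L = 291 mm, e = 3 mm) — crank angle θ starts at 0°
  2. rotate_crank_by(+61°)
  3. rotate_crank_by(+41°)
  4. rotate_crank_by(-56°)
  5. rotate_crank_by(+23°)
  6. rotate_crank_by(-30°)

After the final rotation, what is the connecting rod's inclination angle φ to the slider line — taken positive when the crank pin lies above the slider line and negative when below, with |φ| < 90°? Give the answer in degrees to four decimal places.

5.3648

set_geometry: r = 48 mm, L = 291 mm, e = 3 mm; θ ← 0°
rotate_crank_by(+61°): θ ← 0° +61° = 61°
rotate_crank_by(+41°): θ ← 61° +41° = 102°
rotate_crank_by(-56°): θ ← 102° -56° = 46°
rotate_crank_by(+23°): θ ← 46° +23° = 69°
rotate_crank_by(-30°): θ ← 69° -30° = 39°
crank pin P = (r cos θ, r sin θ) = (37.303006, 30.207379)
h = r sin θ − e = 30.207379 − 3 = 27.207379
sin φ = h / L = 27.207379 / 291 = 0.09349615
φ = arcsin(0.09349615) = 5.364770°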